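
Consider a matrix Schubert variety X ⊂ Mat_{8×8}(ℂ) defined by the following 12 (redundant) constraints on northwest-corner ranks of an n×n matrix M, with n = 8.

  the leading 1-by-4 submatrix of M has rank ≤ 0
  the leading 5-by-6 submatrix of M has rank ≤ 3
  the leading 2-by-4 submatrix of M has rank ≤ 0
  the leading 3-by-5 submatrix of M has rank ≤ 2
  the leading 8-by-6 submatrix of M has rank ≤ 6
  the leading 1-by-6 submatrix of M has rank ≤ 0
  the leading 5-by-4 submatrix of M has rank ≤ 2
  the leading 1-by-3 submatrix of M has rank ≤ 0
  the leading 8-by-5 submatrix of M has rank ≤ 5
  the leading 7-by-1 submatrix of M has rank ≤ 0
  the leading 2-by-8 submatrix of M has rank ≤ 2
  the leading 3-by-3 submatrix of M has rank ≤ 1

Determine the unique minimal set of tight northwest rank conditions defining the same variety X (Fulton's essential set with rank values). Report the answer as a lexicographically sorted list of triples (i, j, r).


Computing R[i][j] = min implied NW-rank bound (n=8, 12 conditions):

  i=1: 0  0  0  0  0  0  1  1
  i=2: 0  0  0  0  1  1  2  2
  i=3: 0  1  1  1  2  2  3  3
  i=4: 0  1  2  2  3  3  4  4
  i=5: 0  1  2  2  3  3  4  5
  i=6: 0  1  2  3  4  4  5  6
  i=7: 0  1  2  3  4  5  6  7
  i=8: 1  2  3  4  5  6  7  8

the unique w with this rank table is (7, 5, 2, 3, 8, 4, 6, 1).

D(w) has 17 cells with 5 SE-corners; essential set:

[(1, 6, 0), (2, 4, 0), (5, 4, 2), (5, 6, 3), (7, 1, 0)]


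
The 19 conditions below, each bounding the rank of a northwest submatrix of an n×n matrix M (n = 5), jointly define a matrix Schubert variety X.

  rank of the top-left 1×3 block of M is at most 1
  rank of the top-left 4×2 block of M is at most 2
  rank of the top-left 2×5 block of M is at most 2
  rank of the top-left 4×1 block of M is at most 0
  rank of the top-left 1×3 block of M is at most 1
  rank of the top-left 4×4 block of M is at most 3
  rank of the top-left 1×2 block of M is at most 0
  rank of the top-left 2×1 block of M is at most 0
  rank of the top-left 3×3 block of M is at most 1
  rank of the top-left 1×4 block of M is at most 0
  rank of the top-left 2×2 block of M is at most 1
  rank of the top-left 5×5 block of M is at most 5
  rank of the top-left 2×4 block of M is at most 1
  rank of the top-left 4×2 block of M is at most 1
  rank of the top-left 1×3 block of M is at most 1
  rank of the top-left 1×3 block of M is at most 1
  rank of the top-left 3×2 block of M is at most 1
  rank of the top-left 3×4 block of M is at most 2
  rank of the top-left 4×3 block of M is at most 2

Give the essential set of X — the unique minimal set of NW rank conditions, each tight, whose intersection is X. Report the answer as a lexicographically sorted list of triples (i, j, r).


The tightest implied rank at each (i,j), from the 19 conditions:

  R[1]: 0 | 0 | 0 | 0 | 1
  R[2]: 0 | 1 | 1 | 1 | 2
  R[3]: 0 | 1 | 1 | 2 | 3
  R[4]: 0 | 1 | 2 | 3 | 4
  R[5]: 1 | 2 | 3 | 4 | 5

hence w(1..5) = (5, 2, 4, 3, 1).

D(w) has 8 cells with 3 SE-corners; essential set:

[(1, 4, 0), (3, 3, 1), (4, 1, 0)]


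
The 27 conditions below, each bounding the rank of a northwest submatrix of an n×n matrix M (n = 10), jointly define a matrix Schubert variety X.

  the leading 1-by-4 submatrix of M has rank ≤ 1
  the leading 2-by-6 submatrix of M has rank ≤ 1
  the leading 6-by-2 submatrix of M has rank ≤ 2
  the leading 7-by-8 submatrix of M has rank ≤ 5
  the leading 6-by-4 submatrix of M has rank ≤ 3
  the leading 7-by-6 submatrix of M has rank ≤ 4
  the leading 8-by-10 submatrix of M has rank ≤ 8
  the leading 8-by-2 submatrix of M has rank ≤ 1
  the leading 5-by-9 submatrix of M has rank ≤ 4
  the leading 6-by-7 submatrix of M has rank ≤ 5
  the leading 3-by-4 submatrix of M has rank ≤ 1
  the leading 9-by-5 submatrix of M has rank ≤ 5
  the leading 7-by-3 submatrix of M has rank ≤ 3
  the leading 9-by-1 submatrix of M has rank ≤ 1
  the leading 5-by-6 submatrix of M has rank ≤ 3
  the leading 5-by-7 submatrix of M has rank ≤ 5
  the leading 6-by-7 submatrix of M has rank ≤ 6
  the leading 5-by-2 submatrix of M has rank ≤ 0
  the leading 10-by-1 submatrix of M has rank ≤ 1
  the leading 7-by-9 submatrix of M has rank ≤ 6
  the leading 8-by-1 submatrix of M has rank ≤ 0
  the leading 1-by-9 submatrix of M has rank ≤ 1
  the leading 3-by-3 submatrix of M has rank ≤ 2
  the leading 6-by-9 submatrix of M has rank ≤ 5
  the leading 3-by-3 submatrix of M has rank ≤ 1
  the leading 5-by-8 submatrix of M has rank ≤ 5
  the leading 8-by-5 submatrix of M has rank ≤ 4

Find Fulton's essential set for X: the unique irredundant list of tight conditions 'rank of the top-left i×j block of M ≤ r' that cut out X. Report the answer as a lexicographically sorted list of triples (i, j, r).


Rank table r_w(10×10) implied by the 27 constraints:

  row 1: 0 | 0 | 1 | 1 | 1 | 1 | 1 | 1 | 1 | 1
  row 2: 0 | 0 | 1 | 1 | 1 | 1 | 2 | 2 | 2 | 2
  row 3: 0 | 0 | 1 | 1 | 2 | 2 | 3 | 3 | 3 | 3
  row 4: 0 | 0 | 1 | 2 | 3 | 3 | 4 | 4 | 4 | 4
  row 5: 0 | 0 | 1 | 2 | 3 | 3 | 4 | 4 | 4 | 5
  row 6: 0 | 1 | 2 | 3 | 4 | 4 | 5 | 5 | 5 | 6
  row 7: 0 | 1 | 2 | 3 | 4 | 4 | 5 | 5 | 6 | 7
  row 8: 0 | 1 | 2 | 3 | 4 | 5 | 6 | 6 | 7 | 8
  row 9: 1 | 2 | 3 | 4 | 5 | 6 | 7 | 7 | 8 | 9
  row 10: 1 | 2 | 3 | 4 | 5 | 6 | 7 | 8 | 9 | 10

second differences of R give the permutation w = (3, 7, 5, 4, 10, 2, 9, 6, 1, 8).

D(w) has 22 cells with 8 SE-corners; essential set:

[(2, 6, 1), (3, 4, 1), (5, 2, 0), (5, 6, 3), (5, 9, 4), (7, 6, 4), (7, 8, 5), (8, 1, 0)]


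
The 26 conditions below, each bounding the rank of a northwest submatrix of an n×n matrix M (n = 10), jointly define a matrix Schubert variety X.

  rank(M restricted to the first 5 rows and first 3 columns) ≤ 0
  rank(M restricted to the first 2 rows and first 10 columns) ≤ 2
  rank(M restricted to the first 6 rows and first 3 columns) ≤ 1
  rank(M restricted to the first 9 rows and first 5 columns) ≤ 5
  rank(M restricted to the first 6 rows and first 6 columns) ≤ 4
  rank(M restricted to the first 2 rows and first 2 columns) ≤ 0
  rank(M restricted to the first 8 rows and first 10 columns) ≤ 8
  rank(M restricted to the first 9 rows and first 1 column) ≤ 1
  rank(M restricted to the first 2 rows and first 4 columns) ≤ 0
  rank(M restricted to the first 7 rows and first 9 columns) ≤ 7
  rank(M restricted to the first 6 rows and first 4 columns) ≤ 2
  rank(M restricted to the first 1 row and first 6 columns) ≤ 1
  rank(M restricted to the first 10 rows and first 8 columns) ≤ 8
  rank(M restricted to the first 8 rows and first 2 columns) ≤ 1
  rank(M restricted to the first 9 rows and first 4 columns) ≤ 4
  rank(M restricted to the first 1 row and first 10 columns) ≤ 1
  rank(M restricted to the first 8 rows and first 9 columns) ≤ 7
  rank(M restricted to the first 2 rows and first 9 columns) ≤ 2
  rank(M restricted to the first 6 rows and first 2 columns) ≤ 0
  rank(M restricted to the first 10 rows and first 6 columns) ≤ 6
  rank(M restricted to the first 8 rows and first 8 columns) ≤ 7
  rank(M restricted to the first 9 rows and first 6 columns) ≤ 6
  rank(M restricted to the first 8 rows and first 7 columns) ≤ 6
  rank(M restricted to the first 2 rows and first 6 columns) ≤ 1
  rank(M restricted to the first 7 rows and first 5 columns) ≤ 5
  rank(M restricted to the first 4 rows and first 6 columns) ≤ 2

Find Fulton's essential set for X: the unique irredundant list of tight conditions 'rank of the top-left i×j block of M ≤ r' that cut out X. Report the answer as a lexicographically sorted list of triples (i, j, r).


Propagating the 26 rank bounds to every northwest block:

  row 1: 0 0 0 0 1 1 1 1 1 1
  row 2: 0 0 0 0 1 1 2 2 2 2
  row 3: 0 0 0 1 2 2 3 3 3 3
  row 4: 0 0 0 1 2 2 3 4 4 4
  row 5: 0 0 0 1 2 3 4 5 5 5
  row 6: 0 0 1 2 3 4 5 6 6 6
  row 7: 1 1 2 3 4 5 6 7 7 7
  row 8: 1 1 2 3 4 5 6 7 7 8
  row 9: 1 2 3 4 5 6 7 8 8 9
  row 10: 1 2 3 4 5 6 7 8 9 10

hence w(1..10) = (5, 7, 4, 8, 6, 3, 1, 10, 2, 9).

D(w) has 23 cells with 7 SE-corners; essential set:

[(2, 4, 0), (2, 6, 1), (4, 6, 2), (5, 3, 0), (6, 2, 0), (8, 2, 1), (8, 9, 7)]


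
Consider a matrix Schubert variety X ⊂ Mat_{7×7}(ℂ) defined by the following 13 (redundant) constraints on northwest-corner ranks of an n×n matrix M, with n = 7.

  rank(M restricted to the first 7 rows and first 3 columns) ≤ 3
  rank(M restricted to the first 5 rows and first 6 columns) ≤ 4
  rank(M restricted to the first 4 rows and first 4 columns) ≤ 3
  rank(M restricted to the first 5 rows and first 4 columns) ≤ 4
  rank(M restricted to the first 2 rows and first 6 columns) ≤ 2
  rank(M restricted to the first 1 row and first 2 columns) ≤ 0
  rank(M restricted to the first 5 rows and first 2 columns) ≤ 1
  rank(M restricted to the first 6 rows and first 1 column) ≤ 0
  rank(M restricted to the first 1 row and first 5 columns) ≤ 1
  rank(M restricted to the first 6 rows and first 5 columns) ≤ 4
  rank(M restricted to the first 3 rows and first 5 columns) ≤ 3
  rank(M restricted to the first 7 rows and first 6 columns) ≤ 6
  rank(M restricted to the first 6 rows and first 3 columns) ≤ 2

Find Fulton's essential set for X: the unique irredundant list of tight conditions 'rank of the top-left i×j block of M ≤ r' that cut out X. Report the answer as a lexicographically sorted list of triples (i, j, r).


Recovering R(i,j) via the rank-extension bound from the 13 conditions:

  i=1: 0 | 0 | 1 | 1 | 1 | 1 | 1
  i=2: 0 | 1 | 2 | 2 | 2 | 2 | 2
  i=3: 0 | 1 | 2 | 3 | 3 | 3 | 3
  i=4: 0 | 1 | 2 | 3 | 4 | 4 | 4
  i=5: 0 | 1 | 2 | 3 | 4 | 4 | 5
  i=6: 0 | 1 | 2 | 3 | 4 | 5 | 6
  i=7: 1 | 2 | 3 | 4 | 5 | 6 | 7

so w = (3, 2, 4, 5, 7, 6, 1).

3 SE-corners of the 8-cell Rothe diagram give Ess(w):

[(1, 2, 0), (5, 6, 4), (6, 1, 0)]


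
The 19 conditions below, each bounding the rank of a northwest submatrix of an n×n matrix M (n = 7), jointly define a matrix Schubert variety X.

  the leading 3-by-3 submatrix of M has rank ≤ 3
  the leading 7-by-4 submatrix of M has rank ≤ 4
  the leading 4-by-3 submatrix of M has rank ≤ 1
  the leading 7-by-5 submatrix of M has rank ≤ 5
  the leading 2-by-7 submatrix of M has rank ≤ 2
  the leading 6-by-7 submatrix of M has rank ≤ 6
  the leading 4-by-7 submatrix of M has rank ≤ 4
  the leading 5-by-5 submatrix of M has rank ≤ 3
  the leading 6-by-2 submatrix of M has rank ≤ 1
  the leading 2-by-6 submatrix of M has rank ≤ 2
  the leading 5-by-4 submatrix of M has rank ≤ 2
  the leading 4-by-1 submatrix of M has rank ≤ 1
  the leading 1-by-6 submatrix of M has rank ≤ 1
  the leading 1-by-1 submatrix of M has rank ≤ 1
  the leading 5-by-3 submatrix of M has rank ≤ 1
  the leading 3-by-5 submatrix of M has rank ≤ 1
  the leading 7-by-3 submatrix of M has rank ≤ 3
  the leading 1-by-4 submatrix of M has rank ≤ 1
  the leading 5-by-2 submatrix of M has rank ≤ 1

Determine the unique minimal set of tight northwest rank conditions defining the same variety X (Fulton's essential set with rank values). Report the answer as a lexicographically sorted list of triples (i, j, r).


Propagating the 19 rank bounds to every northwest block:

  R[1]: 1  1  1  1  1  1  1
  R[2]: 1  1  1  1  1  2  2
  R[3]: 1  1  1  1  1  2  3
  R[4]: 1  1  1  2  2  3  4
  R[5]: 1  1  1  2  3  4  5
  R[6]: 1  1  2  3  4  5  6
  R[7]: 1  2  3  4  5  6  7

giving w = (1, 6, 7, 4, 5, 3, 2) via Δ²R.

3 SE-corners of the 13-cell Rothe diagram give Ess(w):

[(3, 5, 1), (5, 3, 1), (6, 2, 1)]


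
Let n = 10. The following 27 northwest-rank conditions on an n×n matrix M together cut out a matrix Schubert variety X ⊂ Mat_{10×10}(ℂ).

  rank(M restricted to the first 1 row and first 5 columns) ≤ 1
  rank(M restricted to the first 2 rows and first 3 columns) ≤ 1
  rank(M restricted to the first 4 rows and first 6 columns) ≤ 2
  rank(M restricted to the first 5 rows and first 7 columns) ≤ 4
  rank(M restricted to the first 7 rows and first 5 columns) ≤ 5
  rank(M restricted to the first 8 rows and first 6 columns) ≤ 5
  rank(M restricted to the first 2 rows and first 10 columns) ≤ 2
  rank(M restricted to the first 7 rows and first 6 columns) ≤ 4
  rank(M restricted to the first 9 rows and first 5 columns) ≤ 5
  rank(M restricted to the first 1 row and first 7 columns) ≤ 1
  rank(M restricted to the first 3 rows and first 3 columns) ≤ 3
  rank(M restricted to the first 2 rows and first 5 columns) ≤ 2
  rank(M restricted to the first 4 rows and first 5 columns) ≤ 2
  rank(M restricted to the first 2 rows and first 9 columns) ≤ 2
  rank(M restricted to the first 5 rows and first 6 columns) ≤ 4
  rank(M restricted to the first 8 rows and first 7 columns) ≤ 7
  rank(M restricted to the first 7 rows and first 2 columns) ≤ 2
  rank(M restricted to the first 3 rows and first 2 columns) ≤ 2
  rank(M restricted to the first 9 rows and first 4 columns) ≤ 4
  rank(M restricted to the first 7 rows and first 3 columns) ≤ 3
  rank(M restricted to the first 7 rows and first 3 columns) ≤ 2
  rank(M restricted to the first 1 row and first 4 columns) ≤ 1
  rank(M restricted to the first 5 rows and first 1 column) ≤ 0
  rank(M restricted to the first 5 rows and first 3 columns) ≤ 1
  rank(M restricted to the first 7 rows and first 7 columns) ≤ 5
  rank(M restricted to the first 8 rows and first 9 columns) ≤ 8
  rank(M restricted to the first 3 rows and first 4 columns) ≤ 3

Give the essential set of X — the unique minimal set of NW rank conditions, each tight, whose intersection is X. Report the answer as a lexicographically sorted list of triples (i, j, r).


Recovering R(i,j) via the rank-extension bound from the 27 conditions:

  R[1]: 0  1  1  1  1  1  1  1  1  1
  R[2]: 0  1  1  2  2  2  2  2  2  2
  R[3]: 0  1  1  2  2  2  3  3  3  3
  R[4]: 0  1  1  2  2  2  3  4  4  4
  R[5]: 0  1  1  2  3  3  4  5  5  5
  R[6]: 1  2  2  3  4  4  5  6  6  6
  R[7]: 1  2  2  3  4  4  5  6  7  7
  R[8]: 1  2  3  4  5  5  6  7  8  8
  R[9]: 1  2  3  4  5  6  7  8  9  9
  R[10]: 1  2  3  4  5  6  7  8  9  10

giving w = (2, 4, 7, 8, 5, 1, 9, 3, 6, 10) via Δ²R.

D(w) has 15 cells with 5 SE-corners; essential set:

[(4, 6, 2), (5, 1, 0), (5, 3, 1), (7, 3, 2), (7, 6, 4)]


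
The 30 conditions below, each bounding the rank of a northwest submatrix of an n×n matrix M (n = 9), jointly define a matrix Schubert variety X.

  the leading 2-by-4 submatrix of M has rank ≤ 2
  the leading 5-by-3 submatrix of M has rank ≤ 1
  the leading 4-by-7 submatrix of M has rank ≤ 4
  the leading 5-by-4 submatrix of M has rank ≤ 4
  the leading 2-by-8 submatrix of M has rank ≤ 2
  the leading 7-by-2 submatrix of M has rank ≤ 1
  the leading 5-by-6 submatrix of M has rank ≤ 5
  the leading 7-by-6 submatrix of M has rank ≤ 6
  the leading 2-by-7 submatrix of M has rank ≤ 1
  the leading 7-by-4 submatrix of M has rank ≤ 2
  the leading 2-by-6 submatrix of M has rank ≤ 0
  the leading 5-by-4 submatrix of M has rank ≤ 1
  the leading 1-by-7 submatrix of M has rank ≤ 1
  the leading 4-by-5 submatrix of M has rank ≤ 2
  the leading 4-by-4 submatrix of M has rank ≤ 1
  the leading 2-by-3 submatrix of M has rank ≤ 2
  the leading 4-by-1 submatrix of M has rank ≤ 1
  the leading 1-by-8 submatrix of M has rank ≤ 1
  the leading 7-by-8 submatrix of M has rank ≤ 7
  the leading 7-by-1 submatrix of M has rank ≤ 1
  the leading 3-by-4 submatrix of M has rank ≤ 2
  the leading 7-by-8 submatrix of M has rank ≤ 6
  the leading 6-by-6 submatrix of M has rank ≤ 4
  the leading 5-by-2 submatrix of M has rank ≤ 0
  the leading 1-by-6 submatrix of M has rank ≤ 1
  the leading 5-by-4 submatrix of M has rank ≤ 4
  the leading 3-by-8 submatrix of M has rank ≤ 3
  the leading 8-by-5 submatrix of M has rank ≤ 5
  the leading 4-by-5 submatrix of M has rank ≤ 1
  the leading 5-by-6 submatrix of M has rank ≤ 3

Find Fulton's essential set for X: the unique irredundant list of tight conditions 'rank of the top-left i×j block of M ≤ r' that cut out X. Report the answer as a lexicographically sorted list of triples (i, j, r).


Reconstructing r_w from the 30 given conditions:

  0, 0, 0, 0, 0, 0, 1, 1, 1
  0, 0, 0, 0, 0, 0, 1, 2, 2
  0, 0, 1, 1, 1, 1, 2, 3, 3
  0, 0, 1, 1, 1, 2, 3, 4, 4
  0, 0, 1, 1, 2, 3, 4, 5, 5
  1, 1, 2, 2, 3, 4, 5, 6, 6
  1, 1, 2, 2, 3, 4, 5, 6, 7
  1, 2, 3, 3, 4, 5, 6, 7, 8
  1, 2, 3, 4, 5, 6, 7, 8, 9

hence w(1..9) = (7, 8, 3, 6, 5, 1, 9, 2, 4).

6 SE-corners of the 23-cell Rothe diagram give Ess(w):

[(2, 6, 0), (4, 5, 1), (5, 2, 0), (5, 4, 1), (7, 2, 1), (7, 4, 2)]


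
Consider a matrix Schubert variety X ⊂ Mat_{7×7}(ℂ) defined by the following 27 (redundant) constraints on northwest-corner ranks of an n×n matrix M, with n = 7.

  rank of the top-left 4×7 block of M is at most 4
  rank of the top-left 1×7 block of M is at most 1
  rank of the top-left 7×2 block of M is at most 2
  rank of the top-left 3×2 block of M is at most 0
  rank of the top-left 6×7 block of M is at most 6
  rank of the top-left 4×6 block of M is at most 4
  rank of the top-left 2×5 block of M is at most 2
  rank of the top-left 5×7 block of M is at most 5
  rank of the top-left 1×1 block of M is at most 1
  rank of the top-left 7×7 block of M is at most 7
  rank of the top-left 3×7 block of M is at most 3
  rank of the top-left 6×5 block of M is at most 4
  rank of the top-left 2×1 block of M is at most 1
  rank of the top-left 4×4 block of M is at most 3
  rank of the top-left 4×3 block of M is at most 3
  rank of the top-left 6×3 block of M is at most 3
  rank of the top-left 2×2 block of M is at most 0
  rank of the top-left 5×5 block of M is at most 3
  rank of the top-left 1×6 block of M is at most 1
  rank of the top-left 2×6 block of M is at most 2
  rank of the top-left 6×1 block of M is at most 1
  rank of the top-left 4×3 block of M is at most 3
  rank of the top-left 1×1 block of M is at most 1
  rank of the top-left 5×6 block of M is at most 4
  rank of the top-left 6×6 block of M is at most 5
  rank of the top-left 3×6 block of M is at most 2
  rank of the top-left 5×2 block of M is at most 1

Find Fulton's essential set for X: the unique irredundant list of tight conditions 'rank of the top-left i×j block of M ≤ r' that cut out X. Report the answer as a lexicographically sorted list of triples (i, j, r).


Recovering R(i,j) via the rank-extension bound from the 27 conditions:

  row 1: 0 | 0 | 1 | 1 | 1 | 1 | 1
  row 2: 0 | 0 | 1 | 2 | 2 | 2 | 2
  row 3: 0 | 0 | 1 | 2 | 2 | 2 | 3
  row 4: 1 | 1 | 2 | 3 | 3 | 3 | 4
  row 5: 1 | 1 | 2 | 3 | 3 | 4 | 5
  row 6: 1 | 2 | 3 | 4 | 4 | 5 | 6
  row 7: 1 | 2 | 3 | 4 | 5 | 6 | 7

the unique w with this rank table is (3, 4, 7, 1, 6, 2, 5).

4 SE-corners of the 10-cell Rothe diagram give Ess(w):

[(3, 2, 0), (3, 6, 2), (5, 2, 1), (5, 5, 3)]


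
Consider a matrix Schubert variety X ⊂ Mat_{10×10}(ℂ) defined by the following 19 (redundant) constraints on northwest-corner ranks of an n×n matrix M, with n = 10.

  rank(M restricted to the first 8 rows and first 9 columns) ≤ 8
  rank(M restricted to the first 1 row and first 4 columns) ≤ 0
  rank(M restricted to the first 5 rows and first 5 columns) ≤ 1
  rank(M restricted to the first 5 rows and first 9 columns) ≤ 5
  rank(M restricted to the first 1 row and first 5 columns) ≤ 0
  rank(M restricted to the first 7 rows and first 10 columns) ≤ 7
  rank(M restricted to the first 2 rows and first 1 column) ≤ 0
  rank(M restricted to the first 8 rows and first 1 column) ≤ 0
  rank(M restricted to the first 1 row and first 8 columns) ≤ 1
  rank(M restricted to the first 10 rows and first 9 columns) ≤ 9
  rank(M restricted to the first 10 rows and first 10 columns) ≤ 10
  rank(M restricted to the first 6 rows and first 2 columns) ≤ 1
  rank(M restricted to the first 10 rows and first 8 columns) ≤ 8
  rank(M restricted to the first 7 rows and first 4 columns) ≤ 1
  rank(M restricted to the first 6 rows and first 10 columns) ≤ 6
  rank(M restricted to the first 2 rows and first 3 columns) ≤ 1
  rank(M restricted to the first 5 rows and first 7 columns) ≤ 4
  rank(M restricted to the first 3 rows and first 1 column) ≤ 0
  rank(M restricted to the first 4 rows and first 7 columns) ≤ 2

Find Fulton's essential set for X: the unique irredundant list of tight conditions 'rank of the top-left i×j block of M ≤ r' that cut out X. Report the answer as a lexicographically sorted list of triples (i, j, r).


Recovering R(i,j) via the rank-extension bound from the 19 conditions:

  R[1]: 0 0 0 0 0 1 1 1 1 1
  R[2]: 0 1 1 1 1 2 2 2 2 2
  R[3]: 0 1 1 1 1 2 2 3 3 3
  R[4]: 0 1 1 1 1 2 2 3 4 4
  R[5]: 0 1 1 1 1 2 3 4 5 5
  R[6]: 0 1 1 1 2 3 4 5 6 6
  R[7]: 0 1 1 1 2 3 4 5 6 7
  R[8]: 0 1 2 2 3 4 5 6 7 8
  R[9]: 1 2 3 3 4 5 6 7 8 9
  R[10]: 1 2 3 4 5 6 7 8 9 10

the unique w with this rank table is (6, 2, 8, 9, 7, 5, 10, 3, 1, 4).

ℓ(w)=27; the 5 essential cells (i,j,r):

[(1, 5, 0), (4, 7, 2), (5, 5, 1), (7, 4, 1), (8, 1, 0)]


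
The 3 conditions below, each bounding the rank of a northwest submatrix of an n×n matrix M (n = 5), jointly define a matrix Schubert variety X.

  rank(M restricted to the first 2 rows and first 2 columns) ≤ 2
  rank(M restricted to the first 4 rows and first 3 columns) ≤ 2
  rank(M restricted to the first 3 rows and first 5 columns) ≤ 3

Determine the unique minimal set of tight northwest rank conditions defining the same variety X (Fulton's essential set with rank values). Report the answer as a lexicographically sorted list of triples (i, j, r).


Rank table r_w(5×5) implied by the 3 constraints:

  1 1 1 1 1
  1 2 2 2 2
  1 2 2 3 3
  1 2 2 3 4
  1 2 3 4 5

reading off 1-entries of Δ²R: w = (1, 2, 4, 5, 3).

|D(w)|=2, |Ess(w)|=1:

[(4, 3, 2)]


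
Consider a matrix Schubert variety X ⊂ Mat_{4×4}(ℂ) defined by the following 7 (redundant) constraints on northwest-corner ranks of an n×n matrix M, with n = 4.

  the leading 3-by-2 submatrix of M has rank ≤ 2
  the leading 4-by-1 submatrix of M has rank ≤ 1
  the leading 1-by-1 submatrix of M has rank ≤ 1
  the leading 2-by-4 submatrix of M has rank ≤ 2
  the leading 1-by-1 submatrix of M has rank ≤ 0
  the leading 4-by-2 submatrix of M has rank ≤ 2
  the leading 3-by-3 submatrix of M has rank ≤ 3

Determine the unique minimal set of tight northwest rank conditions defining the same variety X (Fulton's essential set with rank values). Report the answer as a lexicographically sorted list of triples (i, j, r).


Reconstructing r_w from the 7 given conditions:

  row 1: 0 1 1 1
  row 2: 1 2 2 2
  row 3: 1 2 3 3
  row 4: 1 2 3 4

the unique w with this rank table is (2, 1, 3, 4).

Fulton essential set (the sole Rothe cell):

[(1, 1, 0)]


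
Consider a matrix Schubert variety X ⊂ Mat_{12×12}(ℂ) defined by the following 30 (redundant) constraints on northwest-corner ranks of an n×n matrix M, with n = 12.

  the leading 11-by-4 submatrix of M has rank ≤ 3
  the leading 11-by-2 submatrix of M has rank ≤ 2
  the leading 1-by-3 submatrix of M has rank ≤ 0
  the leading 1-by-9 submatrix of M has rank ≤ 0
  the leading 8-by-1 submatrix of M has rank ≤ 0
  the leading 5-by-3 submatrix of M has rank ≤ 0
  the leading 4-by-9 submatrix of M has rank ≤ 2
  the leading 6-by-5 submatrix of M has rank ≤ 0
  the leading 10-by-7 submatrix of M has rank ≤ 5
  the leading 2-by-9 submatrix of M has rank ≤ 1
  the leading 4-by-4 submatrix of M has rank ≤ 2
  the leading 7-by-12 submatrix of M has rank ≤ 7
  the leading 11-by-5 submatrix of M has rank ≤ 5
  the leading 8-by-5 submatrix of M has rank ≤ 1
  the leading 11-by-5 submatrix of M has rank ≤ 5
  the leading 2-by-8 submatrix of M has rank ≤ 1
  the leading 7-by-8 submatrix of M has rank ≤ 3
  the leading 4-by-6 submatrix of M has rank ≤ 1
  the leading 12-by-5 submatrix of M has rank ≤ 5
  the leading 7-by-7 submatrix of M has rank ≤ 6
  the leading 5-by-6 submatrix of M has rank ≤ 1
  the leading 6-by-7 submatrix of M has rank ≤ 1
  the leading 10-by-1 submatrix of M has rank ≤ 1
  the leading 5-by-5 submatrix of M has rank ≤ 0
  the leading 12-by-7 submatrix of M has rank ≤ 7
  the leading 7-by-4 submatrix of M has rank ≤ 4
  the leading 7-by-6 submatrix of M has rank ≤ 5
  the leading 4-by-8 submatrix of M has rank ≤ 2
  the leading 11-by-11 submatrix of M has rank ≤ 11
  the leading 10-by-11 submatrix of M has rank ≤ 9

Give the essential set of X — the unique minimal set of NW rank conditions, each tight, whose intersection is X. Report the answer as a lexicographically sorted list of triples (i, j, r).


Computing R[i][j] = min implied NW-rank bound (n=12, 30 conditions):

  0 | 0 | 0 | 0 | 0 | 0 | 0 | 0 | 0 | 1 | 1 | 1
  0 | 0 | 0 | 0 | 0 | 1 | 1 | 1 | 1 | 2 | 2 | 2
  0 | 0 | 0 | 0 | 0 | 1 | 1 | 2 | 2 | 3 | 3 | 3
  0 | 0 | 0 | 0 | 0 | 1 | 1 | 2 | 2 | 3 | 4 | 4
  0 | 0 | 0 | 0 | 0 | 1 | 1 | 2 | 3 | 4 | 5 | 5
  0 | 0 | 0 | 0 | 0 | 1 | 1 | 2 | 3 | 4 | 5 | 6
  0 | 1 | 1 | 1 | 1 | 2 | 2 | 3 | 4 | 5 | 6 | 7
  0 | 1 | 1 | 1 | 1 | 2 | 3 | 4 | 5 | 6 | 7 | 8
  1 | 2 | 2 | 2 | 2 | 3 | 4 | 5 | 6 | 7 | 8 | 9
  1 | 2 | 3 | 3 | 3 | 4 | 5 | 6 | 7 | 8 | 9 | 10
  1 | 2 | 3 | 3 | 4 | 5 | 6 | 7 | 8 | 9 | 10 | 11
  1 | 2 | 3 | 4 | 5 | 6 | 7 | 8 | 9 | 10 | 11 | 12

so w = (10, 6, 8, 11, 9, 12, 2, 7, 1, 3, 5, 4).

7 SE-corners of the 45-cell Rothe diagram give Ess(w):

[(1, 9, 0), (4, 9, 2), (6, 5, 0), (6, 7, 1), (8, 1, 0), (8, 5, 1), (11, 4, 3)]


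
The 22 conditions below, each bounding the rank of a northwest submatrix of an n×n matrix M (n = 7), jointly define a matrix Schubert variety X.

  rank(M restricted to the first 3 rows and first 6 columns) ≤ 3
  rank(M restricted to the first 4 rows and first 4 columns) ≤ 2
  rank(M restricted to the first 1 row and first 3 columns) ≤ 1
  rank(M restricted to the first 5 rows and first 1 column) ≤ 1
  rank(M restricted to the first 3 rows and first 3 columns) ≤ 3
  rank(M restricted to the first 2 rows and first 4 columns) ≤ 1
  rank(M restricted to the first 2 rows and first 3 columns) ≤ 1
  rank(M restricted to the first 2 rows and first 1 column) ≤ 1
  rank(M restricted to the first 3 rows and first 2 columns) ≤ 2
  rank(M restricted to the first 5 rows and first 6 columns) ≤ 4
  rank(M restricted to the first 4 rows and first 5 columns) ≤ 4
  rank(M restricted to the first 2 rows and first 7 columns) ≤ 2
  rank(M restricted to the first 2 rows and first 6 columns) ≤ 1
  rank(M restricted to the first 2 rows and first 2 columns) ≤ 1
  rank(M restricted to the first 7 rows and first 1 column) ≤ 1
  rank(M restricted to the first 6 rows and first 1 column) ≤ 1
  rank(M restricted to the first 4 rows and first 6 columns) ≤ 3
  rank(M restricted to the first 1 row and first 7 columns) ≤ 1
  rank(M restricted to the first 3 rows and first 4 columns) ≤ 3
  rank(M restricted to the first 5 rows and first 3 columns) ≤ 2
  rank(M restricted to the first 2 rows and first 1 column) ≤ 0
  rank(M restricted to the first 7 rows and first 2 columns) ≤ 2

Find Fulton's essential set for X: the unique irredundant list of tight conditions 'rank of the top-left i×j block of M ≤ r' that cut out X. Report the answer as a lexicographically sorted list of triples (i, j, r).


Reconstructing r_w from the 22 given conditions:

  R[1]: 0 | 1 | 1 | 1 | 1 | 1 | 1
  R[2]: 0 | 1 | 1 | 1 | 1 | 1 | 2
  R[3]: 1 | 2 | 2 | 2 | 2 | 2 | 3
  R[4]: 1 | 2 | 2 | 2 | 3 | 3 | 4
  R[5]: 1 | 2 | 2 | 3 | 4 | 4 | 5
  R[6]: 1 | 2 | 3 | 4 | 5 | 5 | 6
  R[7]: 1 | 2 | 3 | 4 | 5 | 6 | 7

giving w = (2, 7, 1, 5, 4, 3, 6) via Δ²R.

ℓ(w)=9; the 4 essential cells (i,j,r):

[(2, 1, 0), (2, 6, 1), (4, 4, 2), (5, 3, 2)]


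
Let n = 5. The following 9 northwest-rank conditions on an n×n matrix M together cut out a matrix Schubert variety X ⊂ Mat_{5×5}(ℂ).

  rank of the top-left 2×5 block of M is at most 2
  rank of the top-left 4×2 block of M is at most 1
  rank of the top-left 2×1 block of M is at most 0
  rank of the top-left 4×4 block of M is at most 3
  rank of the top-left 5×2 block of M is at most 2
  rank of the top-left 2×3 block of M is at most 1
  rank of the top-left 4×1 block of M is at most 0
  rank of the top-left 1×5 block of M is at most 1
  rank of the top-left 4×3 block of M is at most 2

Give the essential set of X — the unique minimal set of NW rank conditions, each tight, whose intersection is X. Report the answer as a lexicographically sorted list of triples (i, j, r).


Computing R[i][j] = min implied NW-rank bound (n=5, 9 conditions):

  R[1]: 0 | 1 | 1 | 1 | 1
  R[2]: 0 | 1 | 1 | 2 | 2
  R[3]: 0 | 1 | 2 | 3 | 3
  R[4]: 0 | 1 | 2 | 3 | 4
  R[5]: 1 | 2 | 3 | 4 | 5

so w = (2, 4, 3, 5, 1).

|D(w)|=5, |Ess(w)|=2:

[(2, 3, 1), (4, 1, 0)]


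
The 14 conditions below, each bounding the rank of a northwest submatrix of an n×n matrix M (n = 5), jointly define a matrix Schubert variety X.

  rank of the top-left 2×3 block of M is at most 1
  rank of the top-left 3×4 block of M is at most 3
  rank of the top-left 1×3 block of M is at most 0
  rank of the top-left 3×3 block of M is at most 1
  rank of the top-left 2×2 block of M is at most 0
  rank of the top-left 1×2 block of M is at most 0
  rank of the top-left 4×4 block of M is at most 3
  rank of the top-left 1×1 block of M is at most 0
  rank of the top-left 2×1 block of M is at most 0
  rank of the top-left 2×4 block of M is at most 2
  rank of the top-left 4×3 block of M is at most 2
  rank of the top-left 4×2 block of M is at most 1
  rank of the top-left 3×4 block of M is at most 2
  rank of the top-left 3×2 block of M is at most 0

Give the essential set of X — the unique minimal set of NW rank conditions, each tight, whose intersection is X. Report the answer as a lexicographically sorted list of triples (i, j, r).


The tightest implied rank at each (i,j), from the 14 conditions:

  row 1: 0  0  0  1  1
  row 2: 0  0  1  2  2
  row 3: 0  0  1  2  3
  row 4: 1  1  2  3  4
  row 5: 1  2  3  4  5

so w = (4, 3, 5, 1, 2).

ℓ(w)=7; the 2 essential cells (i,j,r):

[(1, 3, 0), (3, 2, 0)]


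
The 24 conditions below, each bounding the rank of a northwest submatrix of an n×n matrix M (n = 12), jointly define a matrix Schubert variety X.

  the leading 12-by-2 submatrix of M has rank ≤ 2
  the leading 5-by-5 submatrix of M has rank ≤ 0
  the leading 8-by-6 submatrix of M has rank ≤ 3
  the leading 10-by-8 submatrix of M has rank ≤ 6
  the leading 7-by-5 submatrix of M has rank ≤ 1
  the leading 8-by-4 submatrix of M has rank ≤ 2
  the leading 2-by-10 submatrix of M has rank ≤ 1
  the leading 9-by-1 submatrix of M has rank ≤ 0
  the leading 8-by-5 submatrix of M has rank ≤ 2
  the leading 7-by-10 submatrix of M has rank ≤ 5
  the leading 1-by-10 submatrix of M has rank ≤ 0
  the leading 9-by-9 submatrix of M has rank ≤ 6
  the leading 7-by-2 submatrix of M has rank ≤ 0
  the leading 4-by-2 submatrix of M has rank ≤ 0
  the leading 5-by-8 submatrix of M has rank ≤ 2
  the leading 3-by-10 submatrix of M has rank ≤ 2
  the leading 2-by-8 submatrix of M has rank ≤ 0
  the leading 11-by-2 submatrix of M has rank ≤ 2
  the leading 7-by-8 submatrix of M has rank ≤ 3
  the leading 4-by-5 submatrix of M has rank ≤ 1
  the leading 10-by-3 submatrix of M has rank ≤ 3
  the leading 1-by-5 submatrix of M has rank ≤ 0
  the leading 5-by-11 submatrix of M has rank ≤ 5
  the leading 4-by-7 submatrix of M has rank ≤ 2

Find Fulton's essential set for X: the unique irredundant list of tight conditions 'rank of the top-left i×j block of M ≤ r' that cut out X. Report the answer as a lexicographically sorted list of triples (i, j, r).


Recovering R(i,j) via the rank-extension bound from the 24 conditions:

  i=1: 0 | 0 | 0 | 0 | 0 | 0 | 0 | 0 | 0 | 0 | 1 | 1
  i=2: 0 | 0 | 0 | 0 | 0 | 0 | 0 | 0 | 1 | 1 | 2 | 2
  i=3: 0 | 0 | 0 | 0 | 0 | 1 | 1 | 1 | 2 | 2 | 3 | 3
  i=4: 0 | 0 | 0 | 0 | 0 | 1 | 2 | 2 | 3 | 3 | 4 | 4
  i=5: 0 | 0 | 0 | 0 | 0 | 1 | 2 | 2 | 3 | 4 | 5 | 5
  i=6: 0 | 0 | 1 | 1 | 1 | 2 | 3 | 3 | 4 | 5 | 6 | 6
  i=7: 0 | 0 | 1 | 1 | 1 | 2 | 3 | 3 | 4 | 5 | 6 | 7
  i=8: 0 | 1 | 2 | 2 | 2 | 3 | 4 | 4 | 5 | 6 | 7 | 8
  i=9: 0 | 1 | 2 | 3 | 3 | 4 | 5 | 5 | 6 | 7 | 8 | 9
  i=10: 1 | 2 | 3 | 4 | 4 | 5 | 6 | 6 | 7 | 8 | 9 | 10
  i=11: 1 | 2 | 3 | 4 | 5 | 6 | 7 | 7 | 8 | 9 | 10 | 11
  i=12: 1 | 2 | 3 | 4 | 5 | 6 | 7 | 8 | 9 | 10 | 11 | 12

giving w = (11, 9, 6, 7, 10, 3, 12, 2, 4, 1, 5, 8) via Δ²R.

ℓ(w)=43; the 8 essential cells (i,j,r):

[(1, 10, 0), (2, 8, 0), (5, 5, 0), (5, 8, 2), (7, 2, 0), (7, 5, 1), (7, 8, 3), (9, 1, 0)]


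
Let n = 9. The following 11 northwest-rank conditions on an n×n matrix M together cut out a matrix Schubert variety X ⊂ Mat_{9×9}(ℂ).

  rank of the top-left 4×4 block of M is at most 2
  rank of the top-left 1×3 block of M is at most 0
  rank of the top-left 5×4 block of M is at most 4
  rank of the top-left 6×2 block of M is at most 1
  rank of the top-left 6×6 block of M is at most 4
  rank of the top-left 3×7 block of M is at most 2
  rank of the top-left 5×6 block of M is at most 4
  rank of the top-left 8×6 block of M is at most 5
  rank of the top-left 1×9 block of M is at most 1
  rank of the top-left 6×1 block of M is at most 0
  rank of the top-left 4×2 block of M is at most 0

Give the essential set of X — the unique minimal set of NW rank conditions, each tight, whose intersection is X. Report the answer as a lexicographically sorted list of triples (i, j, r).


Recovering R(i,j) via the rank-extension bound from the 11 conditions:

  0, 0, 0, 1, 1, 1, 1, 1, 1
  0, 0, 1, 2, 2, 2, 2, 2, 2
  0, 0, 1, 2, 2, 2, 2, 3, 3
  0, 0, 1, 2, 3, 3, 3, 4, 4
  0, 1, 2, 3, 4, 4, 4, 5, 5
  0, 1, 2, 3, 4, 4, 5, 6, 6
  1, 2, 3, 4, 5, 5, 6, 7, 7
  1, 2, 3, 4, 5, 5, 6, 7, 8
  1, 2, 3, 4, 5, 6, 7, 8, 9

second differences of R give the permutation w = (4, 3, 8, 5, 2, 7, 1, 9, 6).

6 SE-corners of the 16-cell Rothe diagram give Ess(w):

[(1, 3, 0), (3, 7, 2), (4, 2, 0), (6, 1, 0), (6, 6, 4), (8, 6, 5)]


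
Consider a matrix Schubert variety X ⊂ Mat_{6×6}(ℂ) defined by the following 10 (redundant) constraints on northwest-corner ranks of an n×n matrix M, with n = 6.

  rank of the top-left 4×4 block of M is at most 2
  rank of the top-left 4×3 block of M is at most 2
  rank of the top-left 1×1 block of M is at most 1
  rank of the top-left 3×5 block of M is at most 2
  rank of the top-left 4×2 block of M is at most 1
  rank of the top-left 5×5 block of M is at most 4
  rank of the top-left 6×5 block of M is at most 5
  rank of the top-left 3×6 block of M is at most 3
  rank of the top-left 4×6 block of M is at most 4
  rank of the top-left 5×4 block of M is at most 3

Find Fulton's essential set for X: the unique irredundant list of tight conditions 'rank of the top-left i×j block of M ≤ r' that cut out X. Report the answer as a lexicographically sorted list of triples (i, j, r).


Reconstructing r_w from the 10 given conditions:

  row 1: 1 | 1 | 1 | 1 | 1 | 1
  row 2: 1 | 1 | 2 | 2 | 2 | 2
  row 3: 1 | 1 | 2 | 2 | 2 | 3
  row 4: 1 | 1 | 2 | 2 | 3 | 4
  row 5: 1 | 2 | 3 | 3 | 4 | 5
  row 6: 1 | 2 | 3 | 4 | 5 | 6

reading off 1-entries of Δ²R: w = (1, 3, 6, 5, 2, 4).

ℓ(w)=6; the 3 essential cells (i,j,r):

[(3, 5, 2), (4, 2, 1), (4, 4, 2)]


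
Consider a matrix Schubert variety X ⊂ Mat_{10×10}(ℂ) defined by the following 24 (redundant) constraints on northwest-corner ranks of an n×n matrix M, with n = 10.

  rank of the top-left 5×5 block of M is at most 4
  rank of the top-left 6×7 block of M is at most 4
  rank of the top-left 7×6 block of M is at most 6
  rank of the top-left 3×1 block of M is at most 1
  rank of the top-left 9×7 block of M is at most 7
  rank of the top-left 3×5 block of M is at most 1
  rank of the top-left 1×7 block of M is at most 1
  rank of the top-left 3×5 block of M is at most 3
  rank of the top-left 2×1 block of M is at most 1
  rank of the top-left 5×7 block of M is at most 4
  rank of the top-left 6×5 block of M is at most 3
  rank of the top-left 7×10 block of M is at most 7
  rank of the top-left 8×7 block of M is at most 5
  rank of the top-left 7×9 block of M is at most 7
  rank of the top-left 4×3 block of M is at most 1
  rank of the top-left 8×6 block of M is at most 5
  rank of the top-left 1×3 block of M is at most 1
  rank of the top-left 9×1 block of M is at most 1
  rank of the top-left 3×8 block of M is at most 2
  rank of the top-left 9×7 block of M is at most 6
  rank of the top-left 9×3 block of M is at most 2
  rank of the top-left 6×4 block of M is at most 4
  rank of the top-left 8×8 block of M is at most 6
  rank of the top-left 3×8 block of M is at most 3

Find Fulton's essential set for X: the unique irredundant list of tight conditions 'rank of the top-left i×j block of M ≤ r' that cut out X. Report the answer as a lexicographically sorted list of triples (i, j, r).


Reconstructing r_w from the 24 given conditions:

  1  1  1  1  1  1  1  1  1  1
  1  1  1  1  1  2  2  2  2  2
  1  1  1  1  1  2  2  2  3  3
  1  1  1  2  2  3  3  3  4  4
  1  2  2  3  3  4  4  4  5  5
  1  2  2  3  3  4  4  5  6  6
  1  2  2  3  4  5  5  6  7  7
  1  2  2  3  4  5  5  6  7  8
  1  2  2  3  4  5  6  7  8  9
  1  2  3  4  5  6  7  8  9  10

hence w(1..10) = (1, 6, 9, 4, 2, 8, 5, 10, 7, 3).

Rothe diagram D(w) (19 cells), 7 SE-corners (essential conditions):

[(3, 5, 1), (3, 8, 2), (4, 3, 1), (6, 5, 3), (6, 7, 4), (8, 7, 5), (9, 3, 2)]


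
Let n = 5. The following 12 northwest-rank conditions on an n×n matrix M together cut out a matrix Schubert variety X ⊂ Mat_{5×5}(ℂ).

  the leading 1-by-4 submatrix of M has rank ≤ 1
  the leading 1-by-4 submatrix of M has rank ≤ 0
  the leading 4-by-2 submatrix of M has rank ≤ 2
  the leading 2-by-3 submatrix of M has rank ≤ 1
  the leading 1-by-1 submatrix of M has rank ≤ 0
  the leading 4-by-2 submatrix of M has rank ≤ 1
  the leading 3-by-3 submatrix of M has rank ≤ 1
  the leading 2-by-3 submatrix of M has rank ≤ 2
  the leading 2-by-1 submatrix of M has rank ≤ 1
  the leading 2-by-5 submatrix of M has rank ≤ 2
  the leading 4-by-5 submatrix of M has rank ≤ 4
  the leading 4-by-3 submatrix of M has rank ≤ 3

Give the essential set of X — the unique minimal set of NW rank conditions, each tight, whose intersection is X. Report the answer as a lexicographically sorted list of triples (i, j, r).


Propagating the 12 rank bounds to every northwest block:

  R[1]: 0 0 0 0 1
  R[2]: 1 1 1 1 2
  R[3]: 1 1 1 2 3
  R[4]: 1 1 2 3 4
  R[5]: 1 2 3 4 5

reading off 1-entries of Δ²R: w = (5, 1, 4, 3, 2).

Fulton essential set (3 of the 7 Rothe cells):

[(1, 4, 0), (3, 3, 1), (4, 2, 1)]


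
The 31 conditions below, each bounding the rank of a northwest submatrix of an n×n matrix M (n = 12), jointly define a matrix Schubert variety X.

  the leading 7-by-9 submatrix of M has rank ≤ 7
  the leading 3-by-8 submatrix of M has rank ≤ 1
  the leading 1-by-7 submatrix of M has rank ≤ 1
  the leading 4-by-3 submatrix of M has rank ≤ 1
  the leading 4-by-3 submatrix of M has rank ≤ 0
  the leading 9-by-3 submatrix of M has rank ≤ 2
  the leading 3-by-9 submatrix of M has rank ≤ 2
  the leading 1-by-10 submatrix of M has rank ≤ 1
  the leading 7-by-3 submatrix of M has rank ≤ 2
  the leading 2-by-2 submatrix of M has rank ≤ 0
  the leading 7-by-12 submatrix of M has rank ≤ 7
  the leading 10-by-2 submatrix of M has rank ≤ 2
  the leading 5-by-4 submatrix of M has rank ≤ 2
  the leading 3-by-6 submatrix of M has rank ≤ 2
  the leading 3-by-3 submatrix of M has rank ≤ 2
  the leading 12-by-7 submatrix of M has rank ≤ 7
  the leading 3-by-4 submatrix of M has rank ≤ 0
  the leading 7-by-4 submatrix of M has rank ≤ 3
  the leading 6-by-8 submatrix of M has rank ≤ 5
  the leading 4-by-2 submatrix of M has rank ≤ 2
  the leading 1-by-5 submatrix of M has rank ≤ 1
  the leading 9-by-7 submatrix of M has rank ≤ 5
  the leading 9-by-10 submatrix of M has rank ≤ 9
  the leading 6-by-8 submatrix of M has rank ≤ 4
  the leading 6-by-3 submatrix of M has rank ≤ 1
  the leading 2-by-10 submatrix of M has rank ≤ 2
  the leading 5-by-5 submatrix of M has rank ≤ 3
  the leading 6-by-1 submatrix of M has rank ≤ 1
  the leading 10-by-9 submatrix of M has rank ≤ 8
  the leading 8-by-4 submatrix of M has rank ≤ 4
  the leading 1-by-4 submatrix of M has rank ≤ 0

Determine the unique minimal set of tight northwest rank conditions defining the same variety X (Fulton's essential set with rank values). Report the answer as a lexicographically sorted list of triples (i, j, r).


Reconstructing r_w from the 31 given conditions:

  row 1: 0 0 0 0 1 1 1 1 1 1 1 1
  row 2: 0 0 0 0 1 1 1 1 2 2 2 2
  row 3: 0 0 0 0 1 1 1 1 2 3 3 3
  row 4: 0 0 0 1 2 2 2 2 3 4 4 4
  row 5: 1 1 1 2 3 3 3 3 4 5 5 5
  row 6: 1 1 1 2 3 4 4 4 5 6 6 6
  row 7: 1 2 2 3 4 5 5 5 6 7 7 7
  row 8: 1 2 2 3 4 5 5 6 7 8 8 8
  row 9: 1 2 2 3 4 5 5 6 7 8 9 9
  row 10: 1 2 3 4 5 6 6 7 8 9 10 10
  row 11: 1 2 3 4 5 6 7 8 9 10 11 11
  row 12: 1 2 3 4 5 6 7 8 9 10 11 12

the unique w with this rank table is (5, 9, 10, 4, 1, 6, 2, 8, 11, 3, 7, 12).

Rothe diagram D(w) (27 cells), 6 SE-corners (essential conditions):

[(3, 4, 0), (3, 8, 1), (4, 3, 0), (6, 3, 1), (9, 3, 2), (9, 7, 5)]
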